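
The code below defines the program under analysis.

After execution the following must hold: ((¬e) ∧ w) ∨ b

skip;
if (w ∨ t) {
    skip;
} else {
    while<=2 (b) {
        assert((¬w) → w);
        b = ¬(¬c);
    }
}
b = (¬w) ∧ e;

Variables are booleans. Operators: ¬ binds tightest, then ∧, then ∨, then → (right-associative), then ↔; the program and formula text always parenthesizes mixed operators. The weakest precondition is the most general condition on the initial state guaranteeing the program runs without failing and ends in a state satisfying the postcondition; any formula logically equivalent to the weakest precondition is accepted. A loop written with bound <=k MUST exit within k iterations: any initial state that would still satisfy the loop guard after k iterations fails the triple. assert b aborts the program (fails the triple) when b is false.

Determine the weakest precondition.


Working backward. After the program, ((¬e) ∧ w) ∨ b must hold.
Before b := (¬w) ∧ e: ((¬e) ∧ w) ∨ ((¬w) ∧ e)
Then branch requires ((¬e) ∧ w) ∨ ((¬w) ∧ e); else branch requires (b → (((¬w) → w) ∧ (c → (((¬w) → w) ∧ (¬c) ∧ (((¬e) ∧ w) ∨ ((¬w) ∧ e)))) ∧ ((¬c) → (((¬e) ∧ w) ∨ ((¬w) ∧ e))))) ∧ ((¬b) → (((¬e) ∧ w) ∨ ((¬w) ∧ e))).
Before the if: ((w ∨ t) → (((¬e) ∧ w) ∨ ((¬w) ∧ e))) ∧ ((¬(w ∨ t)) → ((b → (((¬w) → w) ∧ (c → (((¬w) → w) ∧ (¬c) ∧ (((¬e) ∧ w) ∨ ((¬w) ∧ e)))) ∧ ((¬c) → (((¬e) ∧ w) ∨ ((¬w) ∧ e))))) ∧ ((¬b) → (((¬e) ∧ w) ∨ ((¬w) ∧ e)))))
Before skip: ((w ∨ t) → (((¬e) ∧ w) ∨ ((¬w) ∧ e))) ∧ ((¬(w ∨ t)) → ((b → (((¬w) → w) ∧ (c → (((¬w) → w) ∧ (¬c) ∧ (((¬e) ∧ w) ∨ ((¬w) ∧ e)))) ∧ ((¬c) → (((¬e) ∧ w) ∨ ((¬w) ∧ e))))) ∧ ((¬b) → (((¬e) ∧ w) ∨ ((¬w) ∧ e)))))
Answer: WP = ((w ∨ t) → (((¬e) ∧ w) ∨ ((¬w) ∧ e))) ∧ ((¬(w ∨ t)) → ((b → (((¬w) → w) ∧ (c → (((¬w) → w) ∧ (¬c) ∧ (((¬e) ∧ w) ∨ ((¬w) ∧ e)))) ∧ ((¬c) → (((¬e) ∧ w) ∨ ((¬w) ∧ e))))) ∧ ((¬b) → (((¬e) ∧ w) ∨ ((¬w) ∧ e)))))


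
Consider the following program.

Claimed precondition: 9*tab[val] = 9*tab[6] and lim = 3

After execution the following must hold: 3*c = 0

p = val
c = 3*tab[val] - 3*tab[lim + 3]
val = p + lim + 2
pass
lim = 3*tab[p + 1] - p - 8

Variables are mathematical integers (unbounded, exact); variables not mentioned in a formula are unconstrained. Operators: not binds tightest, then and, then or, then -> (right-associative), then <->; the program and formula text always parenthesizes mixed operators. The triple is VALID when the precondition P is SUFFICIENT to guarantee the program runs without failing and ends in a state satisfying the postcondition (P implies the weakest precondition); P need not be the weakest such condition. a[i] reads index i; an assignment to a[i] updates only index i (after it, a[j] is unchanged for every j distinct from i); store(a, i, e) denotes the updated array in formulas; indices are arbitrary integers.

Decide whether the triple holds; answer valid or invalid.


Working backward. After the program, 3*c = 0 must hold.
Before lim := 3*tab[p + 1] - p - 8: 3*c = 0
Before skip: 3*c = 0
Before val := p + lim + 2: 3*c = 0
Before c := 3*tab[val] - 3*tab[lim + 3]: 9*tab[val] = 9*tab[lim + 3]
Before p := val: 9*tab[val] = 9*tab[lim + 3]
The weakest precondition is 9*tab[val] = 9*tab[lim + 3].
Check whether 9*tab[val] = 9*tab[6] and lim = 3 implies it.
Every state satisfying the precondition satisfies the weakest precondition: the implication holds.
Answer: valid


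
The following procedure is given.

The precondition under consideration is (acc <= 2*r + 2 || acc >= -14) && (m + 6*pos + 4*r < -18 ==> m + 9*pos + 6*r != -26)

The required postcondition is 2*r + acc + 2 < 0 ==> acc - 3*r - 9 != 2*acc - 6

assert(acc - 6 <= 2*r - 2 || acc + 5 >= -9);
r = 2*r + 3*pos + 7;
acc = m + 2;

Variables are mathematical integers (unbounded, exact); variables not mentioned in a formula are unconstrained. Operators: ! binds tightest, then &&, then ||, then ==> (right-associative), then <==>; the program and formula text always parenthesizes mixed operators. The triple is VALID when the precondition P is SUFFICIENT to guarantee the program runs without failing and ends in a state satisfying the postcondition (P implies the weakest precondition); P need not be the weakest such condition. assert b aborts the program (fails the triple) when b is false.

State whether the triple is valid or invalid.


Working backward. After the program, the postcondition 2*r + acc + 2 < 0 ==> acc - 3*r - 9 != 2*acc - 6 must hold; in canonical form it is acc + 2*r < -2 ==> acc + 3*r != -3.
Before acc := m + 2: m + 2*r < -4 ==> m + 3*r != -5
Before r := 2*r + 3*pos + 7: m + 6*pos + 4*r < -18 ==> m + 9*pos + 6*r != -26
Before assert acc - 6 <= 2*r - 2 || acc + 5 >= -9: (acc <= 2*r + 4 || acc >= -14) && (m + 6*pos + 4*r < -18 ==> m + 9*pos + 6*r != -26)
The weakest precondition is (acc <= 2*r + 4 || acc >= -14) && (m + 6*pos + 4*r < -18 ==> m + 9*pos + 6*r != -26).
Check whether (acc <= 2*r + 2 || acc >= -14) && (m + 6*pos + 4*r < -18 ==> m + 9*pos + 6*r != -26) implies it.
Every state satisfying the precondition satisfies the weakest precondition: the implication holds.
Answer: valid


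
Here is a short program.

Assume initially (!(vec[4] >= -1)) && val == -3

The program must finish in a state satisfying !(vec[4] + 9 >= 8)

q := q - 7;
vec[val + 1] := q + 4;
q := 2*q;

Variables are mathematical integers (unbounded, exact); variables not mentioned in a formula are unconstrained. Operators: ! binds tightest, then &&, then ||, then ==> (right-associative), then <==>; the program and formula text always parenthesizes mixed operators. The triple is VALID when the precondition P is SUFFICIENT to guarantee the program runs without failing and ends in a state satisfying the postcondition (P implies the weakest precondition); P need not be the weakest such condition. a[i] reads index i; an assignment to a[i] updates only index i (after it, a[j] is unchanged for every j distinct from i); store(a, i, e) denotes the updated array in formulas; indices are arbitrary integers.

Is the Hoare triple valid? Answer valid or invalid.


Working backward. After the program, the postcondition !(vec[4] + 9 >= 8) must hold; in canonical form it is !(vec[4] >= -1).
Before q := 2*q: !(vec[4] >= -1)
Before vec[val + 1] := q + 4: !(store(vec, val + 1, q + 4)[4] >= -1)
Before q := q - 7: !(store(vec, val + 1, q - 3)[4] >= -1)
The weakest precondition is !(store(vec, val + 1, q - 3)[4] >= -1).
Check whether (!(vec[4] >= -1)) && val == -3 implies it.
Every state satisfying the precondition satisfies the weakest precondition: the implication holds.
Answer: valid


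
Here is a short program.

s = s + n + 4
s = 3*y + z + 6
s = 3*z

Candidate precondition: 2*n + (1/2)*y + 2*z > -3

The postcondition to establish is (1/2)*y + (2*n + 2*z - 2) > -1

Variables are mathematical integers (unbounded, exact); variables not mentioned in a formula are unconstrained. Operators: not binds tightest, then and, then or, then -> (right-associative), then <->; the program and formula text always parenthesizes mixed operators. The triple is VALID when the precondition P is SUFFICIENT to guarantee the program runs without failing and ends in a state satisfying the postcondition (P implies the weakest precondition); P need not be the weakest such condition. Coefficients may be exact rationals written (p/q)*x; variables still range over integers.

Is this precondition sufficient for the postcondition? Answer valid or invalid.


Working backward. After the program, the postcondition (1/2)*y + (2*n + 2*z - 2) > -1 must hold; in canonical form it is 2*n + (1/2)*y + 2*z > 1.
Before s := 3*z: 2*n + (1/2)*y + 2*z > 1
Before s := 3*y + z + 6: 2*n + (1/2)*y + 2*z > 1
Before s := s + n + 4: 2*n + (1/2)*y + 2*z > 1
The weakest precondition is 2*n + (1/2)*y + 2*z > 1.
Check whether 2*n + (1/2)*y + 2*z > -3 implies it.
Countermodel: at the initial state n = 0, y = -5, z = 0, the precondition holds but the weakest precondition fails.
Answer: invalid


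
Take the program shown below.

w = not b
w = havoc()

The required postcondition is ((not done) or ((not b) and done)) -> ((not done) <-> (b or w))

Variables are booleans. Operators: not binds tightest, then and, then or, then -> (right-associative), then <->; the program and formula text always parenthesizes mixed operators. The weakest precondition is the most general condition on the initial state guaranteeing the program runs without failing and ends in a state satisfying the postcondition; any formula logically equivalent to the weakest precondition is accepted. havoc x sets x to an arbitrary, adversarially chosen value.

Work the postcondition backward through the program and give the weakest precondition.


Working backward. After the program, ((not done) or ((not b) and done)) -> ((not done) <-> (b or w)) must hold.
Before havoc w: (((not done) or ((not b) and done)) -> (not done)) and (((not done) or ((not b) and done)) -> ((not done) <-> b))
Before w := not b: (((not done) or ((not b) and done)) -> (not done)) and (((not done) or ((not b) and done)) -> ((not done) <-> b))
Answer: WP = (((not done) or ((not b) and done)) -> (not done)) and (((not done) or ((not b) and done)) -> ((not done) <-> b))


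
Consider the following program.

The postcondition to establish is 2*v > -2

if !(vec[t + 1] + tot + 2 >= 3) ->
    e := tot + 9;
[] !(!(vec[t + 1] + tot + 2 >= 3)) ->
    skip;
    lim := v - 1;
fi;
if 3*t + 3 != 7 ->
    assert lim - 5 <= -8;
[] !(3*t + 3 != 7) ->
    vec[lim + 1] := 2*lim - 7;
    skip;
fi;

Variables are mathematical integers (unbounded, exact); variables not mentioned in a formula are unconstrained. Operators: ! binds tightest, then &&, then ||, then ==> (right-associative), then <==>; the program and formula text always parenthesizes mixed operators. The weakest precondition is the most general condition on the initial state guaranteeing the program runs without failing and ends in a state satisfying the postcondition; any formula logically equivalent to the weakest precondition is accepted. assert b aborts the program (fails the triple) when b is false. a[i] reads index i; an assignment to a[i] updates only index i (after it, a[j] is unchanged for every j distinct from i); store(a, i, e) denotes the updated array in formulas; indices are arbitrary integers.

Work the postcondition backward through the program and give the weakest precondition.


Working backward. After the program, 2*v > -2 must hold.
Then branch requires lim <= -3 && 2*v > -2; else branch requires 2*v > -2.
Before the if: (3*t != 4 ==> (lim <= -3 && 2*v > -2)) && ((!(3*t != 4)) ==> 2*v > -2)
Then branch requires (3*t != 4 ==> (lim <= -3 && 2*v > -2)) && ((!(3*t != 4)) ==> 2*v > -2); else branch requires (3*t != 4 ==> (v <= -2 && 2*v > -2)) && ((!(3*t != 4)) ==> 2*v > -2).
Before the if: ((!(vec[t + 1] + tot >= 1)) ==> ((3*t != 4 ==> (lim <= -3 && 2*v > -2)) && ((!(3*t != 4)) ==> 2*v > -2))) && (vec[t + 1] + tot >= 1 ==> ((3*t != 4 ==> (v <= -2 && 2*v > -2)) && ((!(3*t != 4)) ==> 2*v > -2)))
Answer: WP = ((!(vec[t + 1] + tot >= 1)) ==> ((3*t != 4 ==> (lim <= -3 && 2*v > -2)) && ((!(3*t != 4)) ==> 2*v > -2))) && (vec[t + 1] + tot >= 1 ==> ((3*t != 4 ==> (v <= -2 && 2*v > -2)) && ((!(3*t != 4)) ==> 2*v > -2)))


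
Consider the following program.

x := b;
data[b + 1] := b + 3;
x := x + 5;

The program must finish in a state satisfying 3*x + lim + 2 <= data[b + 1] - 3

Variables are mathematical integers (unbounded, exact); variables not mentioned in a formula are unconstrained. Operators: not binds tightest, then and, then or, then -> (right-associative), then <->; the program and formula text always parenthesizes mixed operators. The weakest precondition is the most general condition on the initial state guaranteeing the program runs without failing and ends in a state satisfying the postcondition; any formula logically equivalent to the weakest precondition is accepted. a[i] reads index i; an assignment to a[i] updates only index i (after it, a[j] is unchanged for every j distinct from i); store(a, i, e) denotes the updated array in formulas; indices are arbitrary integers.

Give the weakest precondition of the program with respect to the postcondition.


Working backward. After the program, the postcondition 3*x + lim + 2 <= data[b + 1] - 3 must hold; in canonical form it is lim + 3*x <= data[b + 1] - 5.
Before x := x + 5: lim + 3*x <= data[b + 1] - 20
Before data[b + 1] := b + 3: lim + 3*x <= store(data, b + 1, b + 3)[b + 1] - 20
Before x := b: 3*b + lim <= store(data, b + 1, b + 3)[b + 1] - 20
Answer: WP = 3*b + lim <= store(data, b + 1, b + 3)[b + 1] - 20


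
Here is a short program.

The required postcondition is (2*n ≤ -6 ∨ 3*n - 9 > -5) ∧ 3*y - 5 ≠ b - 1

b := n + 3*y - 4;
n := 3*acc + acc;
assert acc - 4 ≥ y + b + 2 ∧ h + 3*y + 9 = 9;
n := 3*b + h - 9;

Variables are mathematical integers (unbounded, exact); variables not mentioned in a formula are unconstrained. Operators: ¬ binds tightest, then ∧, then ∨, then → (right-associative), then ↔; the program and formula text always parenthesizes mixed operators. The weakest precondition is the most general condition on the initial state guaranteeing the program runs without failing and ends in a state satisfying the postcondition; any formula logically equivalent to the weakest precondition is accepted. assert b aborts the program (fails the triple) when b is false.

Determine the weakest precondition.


Working backward. After the program, the postcondition (2*n ≤ -6 ∨ 3*n - 9 > -5) ∧ 3*y - 5 ≠ b - 1 must hold; in canonical form it is (2*n ≤ -6 ∨ 3*n > 4) ∧ 3*y ≠ b + 4.
Before n := 3*b + h - 9: (6*b + 2*h ≤ 12 ∨ 9*b + 3*h > 31) ∧ 3*y ≠ b + 4
Before assert acc - 4 ≥ y + b + 2 ∧ h + 3*y + 9 = 9: acc ≥ b + y + 6 ∧ h + 3*y = 0 ∧ (6*b + 2*h ≤ 12 ∨ 9*b + 3*h > 31) ∧ 3*y ≠ b + 4
Before n := 3*acc + acc: acc ≥ b + y + 6 ∧ h + 3*y = 0 ∧ (6*b + 2*h ≤ 12 ∨ 9*b + 3*h > 31) ∧ 3*y ≠ b + 4
Before b := n + 3*y - 4: acc ≥ n + 4*y + 2 ∧ h + 3*y = 0 ∧ (2*h + 6*n + 18*y ≤ 36 ∨ 3*h + 9*n + 27*y > 67) ∧ n ≠ 0
Answer: WP = acc ≥ n + 4*y + 2 ∧ h + 3*y = 0 ∧ (2*h + 6*n + 18*y ≤ 36 ∨ 3*h + 9*n + 27*y > 67) ∧ n ≠ 0


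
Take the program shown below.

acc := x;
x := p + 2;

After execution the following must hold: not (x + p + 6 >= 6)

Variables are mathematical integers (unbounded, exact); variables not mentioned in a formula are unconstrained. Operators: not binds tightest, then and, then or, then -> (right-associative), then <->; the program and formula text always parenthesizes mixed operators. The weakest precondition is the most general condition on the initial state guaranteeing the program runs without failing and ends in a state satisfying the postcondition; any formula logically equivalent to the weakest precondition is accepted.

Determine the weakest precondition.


Working backward. After the program, the postcondition not (x + p + 6 >= 6) must hold; in canonical form it is not (p + x >= 0).
Before x := p + 2: not (2*p >= -2)
Before acc := x: not (2*p >= -2)
Answer: WP = not (2*p >= -2)


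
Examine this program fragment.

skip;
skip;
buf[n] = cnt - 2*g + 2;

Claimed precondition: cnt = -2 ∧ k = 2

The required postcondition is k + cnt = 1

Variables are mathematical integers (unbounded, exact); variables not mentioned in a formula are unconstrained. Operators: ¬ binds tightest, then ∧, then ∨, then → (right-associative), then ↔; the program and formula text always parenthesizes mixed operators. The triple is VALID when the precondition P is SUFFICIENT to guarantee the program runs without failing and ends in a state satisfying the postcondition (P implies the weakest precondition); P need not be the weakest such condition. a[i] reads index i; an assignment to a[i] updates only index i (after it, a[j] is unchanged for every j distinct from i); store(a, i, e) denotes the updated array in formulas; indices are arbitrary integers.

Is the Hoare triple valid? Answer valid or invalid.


Working backward. After the program, the postcondition k + cnt = 1 must hold; in canonical form it is cnt + k = 1.
Before buf[n] := cnt - 2*g + 2: cnt + k = 1
Before skip: cnt + k = 1
Before skip: cnt + k = 1
The weakest precondition is cnt + k = 1.
Check whether cnt = -2 ∧ k = 2 implies it.
Countermodel: at the initial state cnt = -2, k = 2, the precondition holds but the weakest precondition fails.
Answer: invalid


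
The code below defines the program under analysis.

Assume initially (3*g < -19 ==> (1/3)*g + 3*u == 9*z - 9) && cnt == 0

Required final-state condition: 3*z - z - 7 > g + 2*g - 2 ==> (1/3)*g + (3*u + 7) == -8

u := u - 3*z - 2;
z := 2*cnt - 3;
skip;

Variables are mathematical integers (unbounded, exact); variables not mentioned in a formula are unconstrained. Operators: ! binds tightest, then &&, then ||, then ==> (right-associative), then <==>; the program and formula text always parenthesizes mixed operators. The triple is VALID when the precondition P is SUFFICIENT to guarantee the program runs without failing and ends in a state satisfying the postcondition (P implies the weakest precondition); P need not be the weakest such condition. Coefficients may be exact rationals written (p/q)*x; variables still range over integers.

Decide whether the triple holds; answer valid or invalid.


Working backward. After the program, the postcondition 3*z - z - 7 > g + 2*g - 2 ==> (1/3)*g + (3*u + 7) == -8 must hold; in canonical form it is 2*z > 3*g + 5 ==> (1/3)*g + 3*u == -15.
Before skip: 2*z > 3*g + 5 ==> (1/3)*g + 3*u == -15
Before z := 2*cnt - 3: 4*cnt > 3*g + 11 ==> (1/3)*g + 3*u == -15
Before u := u - 3*z - 2: 4*cnt > 3*g + 11 ==> (1/3)*g + 3*u == 9*z - 9
The weakest precondition is 4*cnt > 3*g + 11 ==> (1/3)*g + 3*u == 9*z - 9.
Check whether (3*g < -19 ==> (1/3)*g + 3*u == 9*z - 9) && cnt == 0 implies it.
Countermodel: at the initial state cnt = 0, g = -4, u = -3, z = 0, the precondition holds but the weakest precondition fails.
Answer: invalid


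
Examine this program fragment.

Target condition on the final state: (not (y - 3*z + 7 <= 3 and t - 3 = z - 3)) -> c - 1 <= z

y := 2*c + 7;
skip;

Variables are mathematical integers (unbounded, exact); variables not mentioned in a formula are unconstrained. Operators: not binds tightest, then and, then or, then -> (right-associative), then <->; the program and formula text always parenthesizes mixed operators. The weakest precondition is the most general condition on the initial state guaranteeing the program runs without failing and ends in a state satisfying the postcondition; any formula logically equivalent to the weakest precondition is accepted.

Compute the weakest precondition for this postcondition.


Working backward. After the program, the postcondition (not (y - 3*z + 7 <= 3 and t - 3 = z - 3)) -> c - 1 <= z must hold; in canonical form it is (not (y <= 3*z - 4 and t = z)) -> c <= z + 1.
Before skip: (not (y <= 3*z - 4 and t = z)) -> c <= z + 1
Before y := 2*c + 7: (not (2*c <= 3*z - 11 and t = z)) -> c <= z + 1
Answer: WP = (not (2*c <= 3*z - 11 and t = z)) -> c <= z + 1


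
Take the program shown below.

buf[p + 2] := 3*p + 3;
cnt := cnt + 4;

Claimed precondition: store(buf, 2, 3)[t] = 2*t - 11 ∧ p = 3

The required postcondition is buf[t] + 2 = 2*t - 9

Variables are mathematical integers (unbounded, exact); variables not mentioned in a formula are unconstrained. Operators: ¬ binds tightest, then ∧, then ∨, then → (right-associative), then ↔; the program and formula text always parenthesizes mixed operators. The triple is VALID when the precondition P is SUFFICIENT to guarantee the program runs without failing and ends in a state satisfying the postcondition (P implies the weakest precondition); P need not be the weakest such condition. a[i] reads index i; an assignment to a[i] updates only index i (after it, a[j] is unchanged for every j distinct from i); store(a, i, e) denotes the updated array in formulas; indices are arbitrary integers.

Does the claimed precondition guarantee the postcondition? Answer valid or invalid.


Working backward. After the program, the postcondition buf[t] + 2 = 2*t - 9 must hold; in canonical form it is buf[t] = 2*t - 11.
Before cnt := cnt + 4: buf[t] = 2*t - 11
Before buf[p + 2] := 3*p + 3: store(buf, p + 2, 3*p + 3)[t] = 2*t - 11
The weakest precondition is store(buf, p + 2, 3*p + 3)[t] = 2*t - 11.
Check whether store(buf, 2, 3)[t] = 2*t - 11 ∧ p = 3 implies it.
Countermodel: at the initial state buf = {[2] = 4, [5] = -1, elsewhere 4}, p = 3, t = 5, the precondition holds but the weakest precondition fails.
Answer: invalid


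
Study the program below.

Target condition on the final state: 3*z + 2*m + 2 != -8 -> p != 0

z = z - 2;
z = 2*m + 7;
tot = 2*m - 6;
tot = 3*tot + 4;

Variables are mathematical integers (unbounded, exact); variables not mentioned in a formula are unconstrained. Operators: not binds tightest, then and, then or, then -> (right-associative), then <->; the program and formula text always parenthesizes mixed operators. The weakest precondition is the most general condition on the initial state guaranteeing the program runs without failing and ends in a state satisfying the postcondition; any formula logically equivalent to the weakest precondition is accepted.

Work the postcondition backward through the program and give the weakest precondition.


Working backward. After the program, the postcondition 3*z + 2*m + 2 != -8 -> p != 0 must hold; in canonical form it is 2*m + 3*z != -10 -> p != 0.
Before tot := 3*tot + 4: 2*m + 3*z != -10 -> p != 0
Before tot := 2*m - 6: 2*m + 3*z != -10 -> p != 0
Before z := 2*m + 7: 8*m != -31 -> p != 0
Before z := z - 2: 8*m != -31 -> p != 0
Answer: WP = 8*m != -31 -> p != 0


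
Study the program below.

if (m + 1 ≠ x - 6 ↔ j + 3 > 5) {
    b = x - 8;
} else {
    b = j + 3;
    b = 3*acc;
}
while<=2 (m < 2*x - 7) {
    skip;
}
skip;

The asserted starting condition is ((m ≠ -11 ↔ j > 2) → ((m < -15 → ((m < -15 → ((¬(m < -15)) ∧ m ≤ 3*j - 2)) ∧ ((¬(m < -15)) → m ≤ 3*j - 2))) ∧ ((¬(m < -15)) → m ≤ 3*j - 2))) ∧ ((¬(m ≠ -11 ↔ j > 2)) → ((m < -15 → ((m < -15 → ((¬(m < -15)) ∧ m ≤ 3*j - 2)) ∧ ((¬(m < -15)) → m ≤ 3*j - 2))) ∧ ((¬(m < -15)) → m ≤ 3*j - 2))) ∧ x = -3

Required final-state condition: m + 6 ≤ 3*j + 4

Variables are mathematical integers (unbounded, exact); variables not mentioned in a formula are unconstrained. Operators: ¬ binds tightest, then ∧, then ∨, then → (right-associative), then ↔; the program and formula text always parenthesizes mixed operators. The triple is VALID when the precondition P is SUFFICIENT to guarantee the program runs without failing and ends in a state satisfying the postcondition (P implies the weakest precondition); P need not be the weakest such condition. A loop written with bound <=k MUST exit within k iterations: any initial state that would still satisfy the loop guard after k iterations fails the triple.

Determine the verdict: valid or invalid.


Working backward. After the program, the postcondition m + 6 ≤ 3*j + 4 must hold; in canonical form it is m ≤ 3*j - 2.
Before skip: m ≤ 3*j - 2
Before the loop (bound <=2), unroll the exhaustion recursion (WP_0 = exit-now case; WP_j = one more guarded iteration, up to j = 2):
  WP_0: (¬(m < 2*x - 7)) ∧ m ≤ 3*j - 2
  WP_1: (m < 2*x - 7 → ((¬(m < 2*x - 7)) ∧ m ≤ 3*j - 2)) ∧ ((¬(m < 2*x - 7)) → m ≤ 3*j - 2)
  WP_2: (m < 2*x - 7 → ((m < 2*x - 7 → ((¬(m < 2*x - 7)) ∧ m ≤ 3*j - 2)) ∧ ((¬(m < 2*x - 7)) → m ≤ 3*j - 2))) ∧ ((¬(m < 2*x - 7)) → m ≤ 3*j - 2)
So before the loop: (m < 2*x - 7 → ((m < 2*x - 7 → ((¬(m < 2*x - 7)) ∧ m ≤ 3*j - 2)) ∧ ((¬(m < 2*x - 7)) → m ≤ 3*j - 2))) ∧ ((¬(m < 2*x - 7)) → m ≤ 3*j - 2)
Then branch requires (m < 2*x - 7 → ((m < 2*x - 7 → ((¬(m < 2*x - 7)) ∧ m ≤ 3*j - 2)) ∧ ((¬(m < 2*x - 7)) → m ≤ 3*j - 2))) ∧ ((¬(m < 2*x - 7)) → m ≤ 3*j - 2); else branch requires (m < 2*x - 7 → ((m < 2*x - 7 → ((¬(m < 2*x - 7)) ∧ m ≤ 3*j - 2)) ∧ ((¬(m < 2*x - 7)) → m ≤ 3*j - 2))) ∧ ((¬(m < 2*x - 7)) → m ≤ 3*j - 2).
Before the if: ((m ≠ x - 7 ↔ j > 2) → ((m < 2*x - 7 → ((m < 2*x - 7 → ((¬(m < 2*x - 7)) ∧ m ≤ 3*j - 2)) ∧ ((¬(m < 2*x - 7)) → m ≤ 3*j - 2))) ∧ ((¬(m < 2*x - 7)) → m ≤ 3*j - 2))) ∧ ((¬(m ≠ x - 7 ↔ j > 2)) → ((m < 2*x - 7 → ((m < 2*x - 7 → ((¬(m < 2*x - 7)) ∧ m ≤ 3*j - 2)) ∧ ((¬(m < 2*x - 7)) → m ≤ 3*j - 2))) ∧ ((¬(m < 2*x - 7)) → m ≤ 3*j - 2)))
The weakest precondition is ((m ≠ x - 7 ↔ j > 2) → ((m < 2*x - 7 → ((m < 2*x - 7 → ((¬(m < 2*x - 7)) ∧ m ≤ 3*j - 2)) ∧ ((¬(m < 2*x - 7)) → m ≤ 3*j - 2))) ∧ ((¬(m < 2*x - 7)) → m ≤ 3*j - 2))) ∧ ((¬(m ≠ x - 7 ↔ j > 2)) → ((m < 2*x - 7 → ((m < 2*x - 7 → ((¬(m < 2*x - 7)) ∧ m ≤ 3*j - 2)) ∧ ((¬(m < 2*x - 7)) → m ≤ 3*j - 2))) ∧ ((¬(m < 2*x - 7)) → m ≤ 3*j - 2))).
Check whether ((m ≠ -11 ↔ j > 2) → ((m < -15 → ((m < -15 → ((¬(m < -15)) ∧ m ≤ 3*j - 2)) ∧ ((¬(m < -15)) → m ≤ 3*j - 2))) ∧ ((¬(m < -15)) → m ≤ 3*j - 2))) ∧ ((¬(m ≠ -11 ↔ j > 2)) → ((m < -15 → ((m < -15 → ((¬(m < -15)) ∧ m ≤ 3*j - 2)) ∧ ((¬(m < -15)) → m ≤ 3*j - 2))) ∧ ((¬(m < -15)) → m ≤ 3*j - 2))) ∧ x = -3 implies it.
Countermodel: at the initial state j = 3, m = -14, x = -3, the precondition holds but the weakest precondition fails.
Answer: invalid


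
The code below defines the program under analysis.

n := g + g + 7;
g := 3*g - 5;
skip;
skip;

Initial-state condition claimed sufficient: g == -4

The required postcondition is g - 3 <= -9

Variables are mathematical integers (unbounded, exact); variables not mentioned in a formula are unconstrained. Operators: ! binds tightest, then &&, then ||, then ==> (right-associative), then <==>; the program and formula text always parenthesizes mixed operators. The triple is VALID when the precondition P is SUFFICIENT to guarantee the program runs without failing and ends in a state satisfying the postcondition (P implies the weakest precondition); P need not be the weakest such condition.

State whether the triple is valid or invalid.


Working backward. After the program, the postcondition g - 3 <= -9 must hold; in canonical form it is g <= -6.
Before skip: g <= -6
Before skip: g <= -6
Before g := 3*g - 5: 3*g <= -1
Before n := g + g + 7: 3*g <= -1
The weakest precondition is 3*g <= -1.
Check whether g == -4 implies it.
Every state satisfying the precondition satisfies the weakest precondition: the implication holds.
Answer: valid


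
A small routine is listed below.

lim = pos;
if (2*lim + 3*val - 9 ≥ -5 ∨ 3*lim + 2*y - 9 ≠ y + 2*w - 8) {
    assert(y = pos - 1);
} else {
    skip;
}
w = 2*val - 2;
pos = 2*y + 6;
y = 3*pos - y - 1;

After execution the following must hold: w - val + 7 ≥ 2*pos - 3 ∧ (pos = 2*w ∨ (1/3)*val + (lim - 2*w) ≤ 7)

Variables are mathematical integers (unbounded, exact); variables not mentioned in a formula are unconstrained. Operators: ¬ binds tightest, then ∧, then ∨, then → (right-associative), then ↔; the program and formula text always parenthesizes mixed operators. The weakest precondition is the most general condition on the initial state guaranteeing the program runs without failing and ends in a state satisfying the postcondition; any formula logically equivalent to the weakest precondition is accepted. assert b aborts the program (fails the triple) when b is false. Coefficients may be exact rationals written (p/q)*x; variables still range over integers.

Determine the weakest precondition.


Working backward. After the program, the postcondition w - val + 7 ≥ 2*pos - 3 ∧ (pos = 2*w ∨ (1/3)*val + (lim - 2*w) ≤ 7) must hold; in canonical form it is w ≥ 2*pos + val - 10 ∧ (pos = 2*w ∨ lim + (1/3)*val ≤ 2*w + 7).
Before y := 3*pos - y - 1: w ≥ 2*pos + val - 10 ∧ (pos = 2*w ∨ lim + (1/3)*val ≤ 2*w + 7)
Before pos := 2*y + 6: w ≥ val + 4*y + 2 ∧ (2*y = 2*w - 6 ∨ lim + (1/3)*val ≤ 2*w + 7)
Before w := 2*val - 2: val ≥ 4*y + 4 ∧ (2*y = 4*val - 10 ∨ lim ≤ (11/3)*val + 3)
Then branch requires y = pos - 1 ∧ val ≥ 4*y + 4 ∧ (2*y = 4*val - 10 ∨ lim ≤ (11/3)*val + 3); else branch requires val ≥ 4*y + 4 ∧ (2*y = 4*val - 10 ∨ lim ≤ (11/3)*val + 3).
Before the if: ((2*lim + 3*val ≥ 4 ∨ 3*lim + y ≠ 2*w + 1) → (y = pos - 1 ∧ val ≥ 4*y + 4 ∧ (2*y = 4*val - 10 ∨ lim ≤ (11/3)*val + 3))) ∧ ((¬(2*lim + 3*val ≥ 4 ∨ 3*lim + y ≠ 2*w + 1)) → (val ≥ 4*y + 4 ∧ (2*y = 4*val - 10 ∨ lim ≤ (11/3)*val + 3)))
Before lim := pos: ((2*pos + 3*val ≥ 4 ∨ 3*pos + y ≠ 2*w + 1) → (y = pos - 1 ∧ val ≥ 4*y + 4 ∧ (2*y = 4*val - 10 ∨ pos ≤ (11/3)*val + 3))) ∧ ((¬(2*pos + 3*val ≥ 4 ∨ 3*pos + y ≠ 2*w + 1)) → (val ≥ 4*y + 4 ∧ (2*y = 4*val - 10 ∨ pos ≤ (11/3)*val + 3)))
Answer: WP = ((2*pos + 3*val ≥ 4 ∨ 3*pos + y ≠ 2*w + 1) → (y = pos - 1 ∧ val ≥ 4*y + 4 ∧ (2*y = 4*val - 10 ∨ pos ≤ (11/3)*val + 3))) ∧ ((¬(2*pos + 3*val ≥ 4 ∨ 3*pos + y ≠ 2*w + 1)) → (val ≥ 4*y + 4 ∧ (2*y = 4*val - 10 ∨ pos ≤ (11/3)*val + 3)))


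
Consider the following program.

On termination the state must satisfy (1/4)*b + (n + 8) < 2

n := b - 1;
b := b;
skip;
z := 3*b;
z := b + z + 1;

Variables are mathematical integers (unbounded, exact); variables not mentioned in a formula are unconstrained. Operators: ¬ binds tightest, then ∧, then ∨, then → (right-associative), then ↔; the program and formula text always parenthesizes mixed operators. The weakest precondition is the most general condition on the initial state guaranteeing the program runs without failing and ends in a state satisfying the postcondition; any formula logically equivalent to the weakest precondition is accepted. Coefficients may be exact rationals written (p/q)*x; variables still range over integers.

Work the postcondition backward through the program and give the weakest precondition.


Working backward. After the program, the postcondition (1/4)*b + (n + 8) < 2 must hold; in canonical form it is (1/4)*b + n < -6.
Before z := b + z + 1: (1/4)*b + n < -6
Before z := 3*b: (1/4)*b + n < -6
Before skip: (1/4)*b + n < -6
Before b := b: (1/4)*b + n < -6
Before n := b - 1: (5/4)*b < -5
Answer: WP = (5/4)*b < -5


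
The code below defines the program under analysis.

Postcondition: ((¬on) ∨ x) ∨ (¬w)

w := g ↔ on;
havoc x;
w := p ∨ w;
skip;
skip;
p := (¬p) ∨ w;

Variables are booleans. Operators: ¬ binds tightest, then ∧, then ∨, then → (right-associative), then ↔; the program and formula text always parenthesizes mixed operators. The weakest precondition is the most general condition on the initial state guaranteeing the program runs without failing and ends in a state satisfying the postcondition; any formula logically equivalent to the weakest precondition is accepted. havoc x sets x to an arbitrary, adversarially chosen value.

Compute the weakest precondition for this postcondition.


Working backward. After the program, the postcondition ((¬on) ∨ x) ∨ (¬w) must hold; in canonical form it is (¬on) ∨ x ∨ (¬w).
Before p := (¬p) ∨ w: (¬on) ∨ x ∨ (¬w)
Before skip: (¬on) ∨ x ∨ (¬w)
Before skip: (¬on) ∨ x ∨ (¬w)
Before w := p ∨ w: (¬on) ∨ x ∨ (¬(p ∨ w))
Before havoc x: (¬on) ∨ (¬(p ∨ w))
Before w := g ↔ on: (¬on) ∨ (¬(p ∨ (g ↔ on)))
Answer: WP = (¬on) ∨ (¬(p ∨ (g ↔ on)))


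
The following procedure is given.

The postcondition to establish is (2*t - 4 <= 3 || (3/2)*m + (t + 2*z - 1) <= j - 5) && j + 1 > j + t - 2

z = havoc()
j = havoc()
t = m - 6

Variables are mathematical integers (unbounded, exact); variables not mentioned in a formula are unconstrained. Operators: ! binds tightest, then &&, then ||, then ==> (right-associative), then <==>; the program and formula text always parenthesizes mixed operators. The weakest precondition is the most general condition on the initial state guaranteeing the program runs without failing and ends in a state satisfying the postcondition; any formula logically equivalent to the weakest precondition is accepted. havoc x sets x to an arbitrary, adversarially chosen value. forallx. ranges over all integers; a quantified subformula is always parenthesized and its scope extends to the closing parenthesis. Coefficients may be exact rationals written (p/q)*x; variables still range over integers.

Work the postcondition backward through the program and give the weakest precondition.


Working backward. After the program, the postcondition (2*t - 4 <= 3 || (3/2)*m + (t + 2*z - 1) <= j - 5) && j + 1 > j + t - 2 must hold; in canonical form it is (2*t <= 7 || (3/2)*m + t + 2*z <= j - 4) && t < 3.
Before t := m - 6: (2*m <= 19 || (5/2)*m + 2*z <= j + 2) && m < 9
Before havoc j: forall j_1. ((2*m <= 19 || (5/2)*m + 2*z <= j_1 + 2) && m < 9)
Before havoc z: forall z_1. (forall j_1. ((2*m <= 19 || (5/2)*m + 2*z_1 <= j_1 + 2) && m < 9))
Answer: WP = forall z_1. (forall j_1. ((2*m <= 19 || (5/2)*m + 2*z_1 <= j_1 + 2) && m < 9))


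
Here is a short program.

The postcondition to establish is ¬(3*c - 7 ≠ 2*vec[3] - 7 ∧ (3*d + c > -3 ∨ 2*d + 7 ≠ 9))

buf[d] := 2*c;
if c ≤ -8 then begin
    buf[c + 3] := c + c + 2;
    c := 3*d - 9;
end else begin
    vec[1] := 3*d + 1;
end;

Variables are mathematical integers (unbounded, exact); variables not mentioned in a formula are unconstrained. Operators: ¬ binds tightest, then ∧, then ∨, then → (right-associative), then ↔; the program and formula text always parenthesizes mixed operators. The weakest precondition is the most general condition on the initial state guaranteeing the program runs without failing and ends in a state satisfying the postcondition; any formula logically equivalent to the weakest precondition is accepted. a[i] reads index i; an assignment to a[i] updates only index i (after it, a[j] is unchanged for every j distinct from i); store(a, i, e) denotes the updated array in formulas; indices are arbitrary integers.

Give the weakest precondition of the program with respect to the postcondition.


Working backward. After the program, the postcondition ¬(3*c - 7 ≠ 2*vec[3] - 7 ∧ (3*d + c > -3 ∨ 2*d + 7 ≠ 9)) must hold; in canonical form it is ¬(3*c ≠ 2*vec[3] ∧ (c + 3*d > -3 ∨ 2*d ≠ 2)).
Then branch requires ¬(9*d ≠ 2*vec[3] + 27 ∧ (6*d > 6 ∨ 2*d ≠ 2)); else branch requires ¬(3*c ≠ 2*vec[3] ∧ (c + 3*d > -3 ∨ 2*d ≠ 2)).
Before the if: (c ≤ -8 → (¬(9*d ≠ 2*vec[3] + 27 ∧ (6*d > 6 ∨ 2*d ≠ 2)))) ∧ ((¬(c ≤ -8)) → (¬(3*c ≠ 2*vec[3] ∧ (c + 3*d > -3 ∨ 2*d ≠ 2))))
Before buf[d] := 2*c: (c ≤ -8 → (¬(9*d ≠ 2*vec[3] + 27 ∧ (6*d > 6 ∨ 2*d ≠ 2)))) ∧ ((¬(c ≤ -8)) → (¬(3*c ≠ 2*vec[3] ∧ (c + 3*d > -3 ∨ 2*d ≠ 2))))
Answer: WP = (c ≤ -8 → (¬(9*d ≠ 2*vec[3] + 27 ∧ (6*d > 6 ∨ 2*d ≠ 2)))) ∧ ((¬(c ≤ -8)) → (¬(3*c ≠ 2*vec[3] ∧ (c + 3*d > -3 ∨ 2*d ≠ 2))))


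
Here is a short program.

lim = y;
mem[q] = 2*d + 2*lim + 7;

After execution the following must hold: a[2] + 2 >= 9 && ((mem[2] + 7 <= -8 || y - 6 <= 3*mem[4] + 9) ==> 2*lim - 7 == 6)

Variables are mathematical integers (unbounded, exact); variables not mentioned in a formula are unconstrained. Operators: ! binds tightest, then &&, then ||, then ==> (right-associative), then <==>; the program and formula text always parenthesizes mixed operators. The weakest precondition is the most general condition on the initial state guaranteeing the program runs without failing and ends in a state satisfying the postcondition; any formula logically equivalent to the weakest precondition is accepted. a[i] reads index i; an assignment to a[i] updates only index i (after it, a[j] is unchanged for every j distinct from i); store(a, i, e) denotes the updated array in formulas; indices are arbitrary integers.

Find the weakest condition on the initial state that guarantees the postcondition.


Working backward. After the program, the postcondition a[2] + 2 >= 9 && ((mem[2] + 7 <= -8 || y - 6 <= 3*mem[4] + 9) ==> 2*lim - 7 == 6) must hold; in canonical form it is a[2] >= 7 && ((mem[2] <= -15 || y <= 3*mem[4] + 15) ==> 2*lim == 13).
Before mem[q] := 2*d + 2*lim + 7: a[2] >= 7 && ((store(mem, q, 2*d + 2*lim + 7)[2] <= -15 || y <= 3*store(mem, q, 2*d + 2*lim + 7)[4] + 15) ==> 2*lim == 13)
Before lim := y: a[2] >= 7 && ((store(mem, q, 2*d + 2*y + 7)[2] <= -15 || y <= 3*store(mem, q, 2*d + 2*y + 7)[4] + 15) ==> 2*y == 13)
Answer: WP = a[2] >= 7 && ((store(mem, q, 2*d + 2*y + 7)[2] <= -15 || y <= 3*store(mem, q, 2*d + 2*y + 7)[4] + 15) ==> 2*y == 13)


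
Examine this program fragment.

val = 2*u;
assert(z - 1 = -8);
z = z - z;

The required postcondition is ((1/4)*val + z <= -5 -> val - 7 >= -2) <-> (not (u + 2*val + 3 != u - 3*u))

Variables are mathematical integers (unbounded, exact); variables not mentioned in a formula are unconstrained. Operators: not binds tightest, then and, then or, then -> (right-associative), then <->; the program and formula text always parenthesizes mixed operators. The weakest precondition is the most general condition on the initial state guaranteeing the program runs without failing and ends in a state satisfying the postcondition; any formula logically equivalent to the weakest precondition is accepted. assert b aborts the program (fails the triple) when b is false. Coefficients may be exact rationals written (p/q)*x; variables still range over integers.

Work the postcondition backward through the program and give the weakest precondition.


Working backward. After the program, the postcondition ((1/4)*val + z <= -5 -> val - 7 >= -2) <-> (not (u + 2*val + 3 != u - 3*u)) must hold; in canonical form it is ((1/4)*val + z <= -5 -> val >= 5) <-> (not (3*u + 2*val != -3)).
Before z := z - z: ((1/4)*val <= -5 -> val >= 5) <-> (not (3*u + 2*val != -3))
Before assert z - 1 = -8: z = -7 and (((1/4)*val <= -5 -> val >= 5) <-> (not (3*u + 2*val != -3)))
Before val := 2*u: z = -7 and (((1/2)*u <= -5 -> 2*u >= 5) <-> (not (7*u != -3)))
Answer: WP = z = -7 and (((1/2)*u <= -5 -> 2*u >= 5) <-> (not (7*u != -3)))


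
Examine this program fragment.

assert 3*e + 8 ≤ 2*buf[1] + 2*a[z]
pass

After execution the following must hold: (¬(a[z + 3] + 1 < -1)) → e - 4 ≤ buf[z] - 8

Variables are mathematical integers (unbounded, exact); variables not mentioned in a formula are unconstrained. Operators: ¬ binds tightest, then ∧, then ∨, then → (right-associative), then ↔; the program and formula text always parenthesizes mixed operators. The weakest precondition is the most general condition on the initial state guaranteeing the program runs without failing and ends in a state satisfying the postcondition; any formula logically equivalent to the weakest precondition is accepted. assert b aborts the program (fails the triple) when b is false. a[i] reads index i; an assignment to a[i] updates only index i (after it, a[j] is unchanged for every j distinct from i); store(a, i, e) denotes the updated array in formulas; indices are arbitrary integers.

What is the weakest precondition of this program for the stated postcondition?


Working backward. After the program, the postcondition (¬(a[z + 3] + 1 < -1)) → e - 4 ≤ buf[z] - 8 must hold; in canonical form it is (¬(a[z + 3] < -2)) → e ≤ buf[z] - 4.
Before skip: (¬(a[z + 3] < -2)) → e ≤ buf[z] - 4
Before assert 3*e + 8 ≤ 2*buf[1] + 2*a[z]: 3*e ≤ 2*a[z] + 2*buf[1] - 8 ∧ ((¬(a[z + 3] < -2)) → e ≤ buf[z] - 4)
Answer: WP = 3*e ≤ 2*a[z] + 2*buf[1] - 8 ∧ ((¬(a[z + 3] < -2)) → e ≤ buf[z] - 4)


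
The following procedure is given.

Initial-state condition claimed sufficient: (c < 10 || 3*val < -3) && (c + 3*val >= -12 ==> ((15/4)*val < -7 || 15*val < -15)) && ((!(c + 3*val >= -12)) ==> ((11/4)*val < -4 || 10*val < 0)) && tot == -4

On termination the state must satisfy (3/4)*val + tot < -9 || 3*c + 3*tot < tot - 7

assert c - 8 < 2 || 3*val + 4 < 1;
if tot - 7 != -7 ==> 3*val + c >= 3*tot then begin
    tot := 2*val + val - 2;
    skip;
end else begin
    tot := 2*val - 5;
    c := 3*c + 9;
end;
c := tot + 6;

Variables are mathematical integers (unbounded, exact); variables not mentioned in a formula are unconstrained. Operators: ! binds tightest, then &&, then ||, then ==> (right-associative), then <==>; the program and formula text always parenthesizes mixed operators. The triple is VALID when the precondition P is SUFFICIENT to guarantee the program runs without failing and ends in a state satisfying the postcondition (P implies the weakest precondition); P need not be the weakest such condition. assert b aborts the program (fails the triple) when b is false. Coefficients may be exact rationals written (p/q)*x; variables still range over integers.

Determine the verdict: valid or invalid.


Working backward. After the program, the postcondition (3/4)*val + tot < -9 || 3*c + 3*tot < tot - 7 must hold; in canonical form it is tot + (3/4)*val < -9 || 3*c + 2*tot < -7.
Before c := tot + 6: tot + (3/4)*val < -9 || 5*tot < -25
Then branch requires (15/4)*val < -7 || 15*val < -15; else branch requires (11/4)*val < -4 || 10*val < 0.
Before the if: ((tot != 0 ==> c + 3*val >= 3*tot) ==> ((15/4)*val < -7 || 15*val < -15)) && ((!(tot != 0 ==> c + 3*val >= 3*tot)) ==> ((11/4)*val < -4 || 10*val < 0))
Before assert c - 8 < 2 || 3*val + 4 < 1: (c < 10 || 3*val < -3) && ((tot != 0 ==> c + 3*val >= 3*tot) ==> ((15/4)*val < -7 || 15*val < -15)) && ((!(tot != 0 ==> c + 3*val >= 3*tot)) ==> ((11/4)*val < -4 || 10*val < 0))
The weakest precondition is (c < 10 || 3*val < -3) && ((tot != 0 ==> c + 3*val >= 3*tot) ==> ((15/4)*val < -7 || 15*val < -15)) && ((!(tot != 0 ==> c + 3*val >= 3*tot)) ==> ((11/4)*val < -4 || 10*val < 0)).
Check whether (c < 10 || 3*val < -3) && (c + 3*val >= -12 ==> ((15/4)*val < -7 || 15*val < -15)) && ((!(c + 3*val >= -12)) ==> ((11/4)*val < -4 || 10*val < 0)) && tot == -4 implies it.
Every state satisfying the precondition satisfies the weakest precondition: the implication holds.
Answer: valid
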